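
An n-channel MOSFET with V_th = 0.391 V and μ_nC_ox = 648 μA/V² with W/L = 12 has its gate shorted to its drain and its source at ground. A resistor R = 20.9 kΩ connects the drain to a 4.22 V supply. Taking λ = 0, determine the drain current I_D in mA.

With gate tied to drain, V_GS = V_DS ≥ V_GS − V_th, so the device is in saturation.
k_n = μ_nC_ox · (W/L) = 7.776 mA/V².
KCL at the drain: ½ k_n (V_GS − V_th)² = (V_DD − V_GS)/R.
Let x = V_GS − 0.391. Then 81.3 x² + x − 3.829 = 0, giving x = 0.211 V (positive root), so V_GS = 0.602 V.
I_D = (V_DD − V_GS)/R = (4.22 − 0.602) / 20.9 = 0.173 mA.

I_D = 0.173 mA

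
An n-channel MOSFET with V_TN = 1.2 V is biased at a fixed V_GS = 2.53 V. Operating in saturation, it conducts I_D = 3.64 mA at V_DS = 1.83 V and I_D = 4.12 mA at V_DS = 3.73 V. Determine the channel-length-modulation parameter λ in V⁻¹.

λ = 0.0795 V⁻¹

With V_GS fixed, I_D ∝ (1 + λ V_DS) in saturation, so I_D2/I_D1 = (1 + λ V_DS2)/(1 + λ V_DS1).
4.12/3.64 = 1.132 = (1 + 3.73 λ)/(1 + 1.83 λ).
Solving: λ (I_D1 V_DS2 − I_D2 V_DS1) = I_D2 − I_D1, so λ = (4.12 − 3.64) / (3.64 × 3.73 − 4.12 × 1.83) = 0.48 / 6.04 = 0.0795 V⁻¹.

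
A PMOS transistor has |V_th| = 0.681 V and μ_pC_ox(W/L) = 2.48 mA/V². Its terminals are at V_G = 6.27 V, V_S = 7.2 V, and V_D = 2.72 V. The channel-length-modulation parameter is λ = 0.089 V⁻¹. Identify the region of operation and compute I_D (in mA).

V_SG = V_S − V_G = 7.2 − 6.27 = 0.93 V; V_SD = V_S − V_D = 7.2 − 2.72 = 4.48 V.
V_ov = V_SG − |V_th| = 0.93 − 0.681 = 0.249 V.
Since V_SD = 4.48 V ≥ V_ov = 0.249 V, the device is in saturation.
I_D = ½ k_p V_ov² (1 + λ V_SD) = 0.5 × 2.48 × 0.249² × (1 + 0.089 × 4.48) = 0.108 mA.

Saturation; I_D = 0.108 mA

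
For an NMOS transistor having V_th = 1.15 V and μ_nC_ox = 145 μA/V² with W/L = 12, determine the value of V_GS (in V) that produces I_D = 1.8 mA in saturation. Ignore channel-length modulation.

V_GS = 2.59 V

k_n = μ_nC_ox · (W/L) = 1.74 mA/V².
In saturation I_D = ½ k_n (V_GS − V_th)², so V_GS − V_th = √(2 I_D / k_n) = √(2 × 1.8 / 1.74) = 1.44 V.
V_GS = 1.15 + 1.44 = 2.59 V.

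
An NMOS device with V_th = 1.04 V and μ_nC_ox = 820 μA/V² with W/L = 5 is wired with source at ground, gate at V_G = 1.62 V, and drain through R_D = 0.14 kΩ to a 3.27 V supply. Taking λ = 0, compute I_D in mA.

V_GS = V_G = 1.62 V, so V_ov = 1.62 − 1.04 = 0.58 V.
k_n = μ_nC_ox · (W/L) = 4.1 mA/V².
Assume saturation: I_D = ½ k_n V_ov² = 0.5 × 4.1 × 0.58² = 0.69 mA, giving V_DS = V_DD − I_D R_D = 3.27 − 0.69 × 0.14 = 3.17 V.
V_DS = 3.17 V ≥ V_ov = 0.58 V, confirming saturation.

I_D = 0.690 mA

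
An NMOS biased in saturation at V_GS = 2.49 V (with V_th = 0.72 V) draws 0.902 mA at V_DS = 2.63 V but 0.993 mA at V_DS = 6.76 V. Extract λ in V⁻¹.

With V_GS fixed, I_D ∝ (1 + λ V_DS) in saturation, so I_D2/I_D1 = (1 + λ V_DS2)/(1 + λ V_DS1).
0.993/0.902 = 1.101 = (1 + 6.76 λ)/(1 + 2.63 λ).
Solving: λ (I_D1 V_DS2 − I_D2 V_DS1) = I_D2 − I_D1, so λ = (0.993 − 0.902) / (0.902 × 6.76 − 0.993 × 2.63) = 0.091 / 3.49 = 0.0261 V⁻¹.

λ = 0.0261 V⁻¹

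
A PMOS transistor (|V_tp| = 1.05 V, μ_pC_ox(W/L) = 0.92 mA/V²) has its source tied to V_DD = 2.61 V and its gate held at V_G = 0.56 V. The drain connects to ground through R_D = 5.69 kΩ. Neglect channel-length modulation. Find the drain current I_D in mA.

I_D = 0.363 mA

V_SG = V_DD − V_G = 2.61 − 0.56 = 2.05 V, so V_ov = 2.05 − 1.05 = 1 V.
Assume saturation: I_D = ½ k_p V_ov² = 0.5 × 0.92 × 1² = 0.46 mA, giving V_SD = V_DD − I_D R_D = 2.61 − 0.46 × 5.69 = -0.0074 V.
But -0.0074 V < V_ov = 1 V, so the device is actually in triode.
In triode I_D = k_p[V_ov V_SD − ½ V_SD²] and I_D = (V_DD − V_SD)/R_D. Equating: 2.62 V_SD² − 6.235 V_SD + 2.61 = 0, giving V_SD = 0.542 V (the root below V_ov).
I_D = (2.61 − 0.542) / 5.69 = 0.363 mA.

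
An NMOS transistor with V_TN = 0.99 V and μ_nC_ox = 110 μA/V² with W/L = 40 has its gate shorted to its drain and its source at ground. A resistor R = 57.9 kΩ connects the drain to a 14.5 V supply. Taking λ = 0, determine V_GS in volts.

With gate tied to drain, V_GS = V_DS ≥ V_GS − V_TN, so the device is in saturation.
k_n = μ_nC_ox · (W/L) = 4.4 mA/V².
KCL at the drain: ½ k_n (V_GS − V_TN)² = (V_DD − V_GS)/R.
Let x = V_GS − 0.99. Then 127 x² + x − 13.51 = 0, giving x = 0.322 V (positive root), so V_GS = 1.31 V.
I_D = (V_DD − V_GS)/R = (14.5 − 1.31) / 57.9 = 0.228 mA.

V_GS = 1.31 V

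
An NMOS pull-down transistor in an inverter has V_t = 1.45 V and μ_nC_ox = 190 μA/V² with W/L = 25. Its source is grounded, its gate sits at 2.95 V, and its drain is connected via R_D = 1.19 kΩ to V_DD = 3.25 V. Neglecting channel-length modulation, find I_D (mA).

V_GS = V_G = 2.95 V, so V_ov = 2.95 − 1.45 = 1.5 V.
k_n = μ_nC_ox · (W/L) = 4.75 mA/V².
Assume saturation: I_D = ½ k_n V_ov² = 0.5 × 4.75 × 1.5² = 5.34 mA, giving V_DS = V_DD − I_D R_D = 3.25 − 5.34 × 1.19 = -3.11 V.
But -3.11 V < V_ov = 1.5 V, so the device is actually in triode.
In triode I_D = k_n[V_ov V_DS − ½ V_DS²] and I_D = (V_DD − V_DS)/R_D. Equating: 2.83 V_DS² − 9.479 V_DS + 3.25 = 0, giving V_DS = 0.388 V (the root below V_ov).
I_D = (3.25 − 0.388) / 1.19 = 2.41 mA.

I_D = 2.41 mA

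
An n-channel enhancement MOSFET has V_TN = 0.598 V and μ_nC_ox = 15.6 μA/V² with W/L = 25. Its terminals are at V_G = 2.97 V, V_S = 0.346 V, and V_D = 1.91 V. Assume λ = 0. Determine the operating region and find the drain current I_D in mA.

V_GS = V_G − V_S = 2.97 − 0.346 = 2.62 V; V_DS = V_D − V_S = 1.91 − 0.346 = 1.56 V.
k_n = μ_nC_ox · (W/L) = 0.39 mA/V².
V_ov = V_GS − V_TN = 2.62 − 0.598 = 2.03 V.
Since V_DS = 1.56 V < V_ov = 2.03 V, the device is in the triode region.
I_D = k_n [V_ov · V_DS − ½ V_DS²] = 0.39 × [2.03 × 1.56 − 0.5 × 1.56²] = 0.759 mA.

Triode; I_D = 0.759 mA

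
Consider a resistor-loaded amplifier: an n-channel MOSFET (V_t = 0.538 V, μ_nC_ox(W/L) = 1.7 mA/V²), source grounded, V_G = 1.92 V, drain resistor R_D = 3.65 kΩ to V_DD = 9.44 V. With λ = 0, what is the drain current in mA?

I_D = 1.62 mA

V_GS = V_G = 1.92 V, so V_ov = 1.92 − 0.538 = 1.38 V.
Assume saturation: I_D = ½ k_n V_ov² = 0.5 × 1.7 × 1.38² = 1.62 mA, giving V_DS = V_DD − I_D R_D = 9.44 − 1.62 × 3.65 = 3.51 V.
V_DS = 3.51 V ≥ V_ov = 1.38 V, confirming saturation.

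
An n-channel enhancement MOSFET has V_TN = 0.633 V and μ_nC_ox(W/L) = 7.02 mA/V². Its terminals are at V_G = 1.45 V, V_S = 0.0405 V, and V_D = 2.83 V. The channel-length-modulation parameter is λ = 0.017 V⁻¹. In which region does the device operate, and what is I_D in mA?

Saturation; I_D = 2.22 mA

V_GS = V_G − V_S = 1.45 − 0.0405 = 1.41 V; V_DS = V_D − V_S = 2.83 − 0.0405 = 2.79 V.
V_ov = V_GS − V_TN = 1.41 − 0.633 = 0.776 V.
Since V_DS = 2.79 V ≥ V_ov = 0.776 V, the device is in saturation.
I_D = ½ k_n V_ov² (1 + λ V_DS) = 0.5 × 7.02 × 0.776² × (1 + 0.017 × 2.79) = 2.22 mA.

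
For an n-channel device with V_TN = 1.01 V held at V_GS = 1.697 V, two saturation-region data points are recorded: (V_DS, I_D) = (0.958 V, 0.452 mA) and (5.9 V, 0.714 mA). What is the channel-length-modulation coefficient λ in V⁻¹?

With V_GS fixed, I_D ∝ (1 + λ V_DS) in saturation, so I_D2/I_D1 = (1 + λ V_DS2)/(1 + λ V_DS1).
0.714/0.452 = 1.58 = (1 + 5.9 λ)/(1 + 0.958 λ).
Solving: λ (I_D1 V_DS2 − I_D2 V_DS1) = I_D2 − I_D1, so λ = (0.714 − 0.452) / (0.452 × 5.9 − 0.714 × 0.958) = 0.262 / 1.98 = 0.132 V⁻¹.

λ = 0.132 V⁻¹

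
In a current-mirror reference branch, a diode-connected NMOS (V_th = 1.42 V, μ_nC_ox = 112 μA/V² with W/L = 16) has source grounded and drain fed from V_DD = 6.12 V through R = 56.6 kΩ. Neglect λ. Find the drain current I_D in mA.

I_D = 0.0778 mA

With gate tied to drain, V_GS = V_DS ≥ V_GS − V_th, so the device is in saturation.
k_n = μ_nC_ox · (W/L) = 1.792 mA/V².
KCL at the drain: ½ k_n (V_GS − V_th)² = (V_DD − V_GS)/R.
Let x = V_GS − 1.42. Then 50.7 x² + x − 4.7 = 0, giving x = 0.295 V (positive root), so V_GS = 1.71 V.
I_D = (V_DD − V_GS)/R = (6.12 − 1.71) / 56.6 = 0.0778 mA.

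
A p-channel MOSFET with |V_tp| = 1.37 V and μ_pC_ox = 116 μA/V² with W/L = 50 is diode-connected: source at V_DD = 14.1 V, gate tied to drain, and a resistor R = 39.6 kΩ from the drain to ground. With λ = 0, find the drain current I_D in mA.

With gate tied to drain, V_SG = V_SD ≥ V_SG − |V_tp|, so the device is in saturation.
k_p = μ_pC_ox · (W/L) = 5.8 mA/V².
KCL at the drain: ½ k_p (V_SG − |V_tp|)² = (V_DD − V_SG)/R.
Let x = V_SG − 1.37. Then 115 x² + x − 12.73 = 0, giving x = 0.329 V (positive root), so V_SG = 1.7 V.
I_D = (V_DD − V_SG)/R = (14.1 − 1.7) / 39.6 = 0.313 mA.

I_D = 0.313 mA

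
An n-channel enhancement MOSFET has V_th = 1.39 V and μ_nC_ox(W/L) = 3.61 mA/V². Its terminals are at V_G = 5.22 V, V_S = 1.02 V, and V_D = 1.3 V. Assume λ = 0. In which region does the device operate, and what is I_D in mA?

V_GS = V_G − V_S = 5.22 − 1.02 = 4.2 V; V_DS = V_D − V_S = 1.3 − 1.02 = 0.28 V.
V_ov = V_GS − V_th = 4.2 − 1.39 = 2.81 V.
Since V_DS = 0.28 V < V_ov = 2.81 V, the device is in the triode region.
I_D = k_n [V_ov · V_DS − ½ V_DS²] = 3.61 × [2.81 × 0.28 − 0.5 × 0.28²] = 2.7 mA.

Triode; I_D = 2.70 mA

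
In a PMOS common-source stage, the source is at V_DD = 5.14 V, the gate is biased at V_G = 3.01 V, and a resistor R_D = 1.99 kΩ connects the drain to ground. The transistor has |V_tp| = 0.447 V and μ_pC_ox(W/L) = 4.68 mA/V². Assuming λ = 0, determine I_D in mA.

V_SG = V_DD − V_G = 5.14 − 3.01 = 2.13 V, so V_ov = 2.13 − 0.447 = 1.68 V.
Assume saturation: I_D = ½ k_p V_ov² = 0.5 × 4.68 × 1.68² = 6.63 mA, giving V_SD = V_DD − I_D R_D = 5.14 − 6.63 × 1.99 = -8.05 V.
But -8.05 V < V_ov = 1.68 V, so the device is actually in triode.
In triode I_D = k_p[V_ov V_SD − ½ V_SD²] and I_D = (V_DD − V_SD)/R_D. Equating: 4.66 V_SD² − 16.67 V_SD + 5.14 = 0, giving V_SD = 0.341 V (the root below V_ov).
I_D = (5.14 − 0.341) / 1.99 = 2.41 mA.

I_D = 2.41 mA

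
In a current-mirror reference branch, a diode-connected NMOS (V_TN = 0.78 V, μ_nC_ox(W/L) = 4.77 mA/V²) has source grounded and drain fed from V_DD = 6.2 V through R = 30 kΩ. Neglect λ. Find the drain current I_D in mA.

With gate tied to drain, V_GS = V_DS ≥ V_GS − V_TN, so the device is in saturation.
KCL at the drain: ½ k_n (V_GS − V_TN)² = (V_DD − V_GS)/R.
Let x = V_GS − 0.78. Then 71.5 x² + x − 5.42 = 0, giving x = 0.268 V (positive root), so V_GS = 1.05 V.
I_D = (V_DD − V_GS)/R = (6.2 − 1.05) / 30 = 0.172 mA.

I_D = 0.172 mA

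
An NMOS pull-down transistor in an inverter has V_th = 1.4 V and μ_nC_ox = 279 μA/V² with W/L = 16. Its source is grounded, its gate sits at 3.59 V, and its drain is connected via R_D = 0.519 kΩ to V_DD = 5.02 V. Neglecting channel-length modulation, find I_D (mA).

V_GS = V_G = 3.59 V, so V_ov = 3.59 − 1.4 = 2.19 V.
k_n = μ_nC_ox · (W/L) = 4.464 mA/V².
Assume saturation: I_D = ½ k_n V_ov² = 0.5 × 4.464 × 2.19² = 10.7 mA, giving V_DS = V_DD − I_D R_D = 5.02 − 10.7 × 0.519 = -0.536 V.
But -0.536 V < V_ov = 2.19 V, so the device is actually in triode.
In triode I_D = k_n[V_ov V_DS − ½ V_DS²] and I_D = (V_DD − V_DS)/R_D. Equating: 1.16 V_DS² − 6.074 V_DS + 5.02 = 0, giving V_DS = 1.03 V (the root below V_ov).
I_D = (5.02 − 1.03) / 0.519 = 7.69 mA.

I_D = 7.69 mA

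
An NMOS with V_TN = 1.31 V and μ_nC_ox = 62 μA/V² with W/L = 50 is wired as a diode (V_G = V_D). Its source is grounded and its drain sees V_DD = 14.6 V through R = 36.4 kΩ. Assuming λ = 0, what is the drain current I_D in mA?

I_D = 0.352 mA

With gate tied to drain, V_GS = V_DS ≥ V_GS − V_TN, so the device is in saturation.
k_n = μ_nC_ox · (W/L) = 3.1 mA/V².
KCL at the drain: ½ k_n (V_GS − V_TN)² = (V_DD − V_GS)/R.
Let x = V_GS − 1.31. Then 56.4 x² + x − 13.29 = 0, giving x = 0.477 V (positive root), so V_GS = 1.79 V.
I_D = (V_DD − V_GS)/R = (14.6 − 1.79) / 36.4 = 0.352 mA.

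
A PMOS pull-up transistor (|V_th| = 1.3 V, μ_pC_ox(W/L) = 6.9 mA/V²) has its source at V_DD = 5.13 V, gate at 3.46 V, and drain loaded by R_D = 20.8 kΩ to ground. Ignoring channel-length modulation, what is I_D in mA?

I_D = 0.241 mA

V_SG = V_DD − V_G = 5.13 − 3.46 = 1.67 V, so V_ov = 1.67 − 1.3 = 0.37 V.
Assume saturation: I_D = ½ k_p V_ov² = 0.5 × 6.9 × 0.37² = 0.472 mA, giving V_SD = V_DD − I_D R_D = 5.13 − 0.472 × 20.8 = -4.69 V.
But -4.69 V < V_ov = 0.37 V, so the device is actually in triode.
In triode I_D = k_p[V_ov V_SD − ½ V_SD²] and I_D = (V_DD − V_SD)/R_D. Equating: 71.8 V_SD² − 54.1 V_SD + 5.13 = 0, giving V_SD = 0.111 V (the root below V_ov).
I_D = (5.13 − 0.111) / 20.8 = 0.241 mA.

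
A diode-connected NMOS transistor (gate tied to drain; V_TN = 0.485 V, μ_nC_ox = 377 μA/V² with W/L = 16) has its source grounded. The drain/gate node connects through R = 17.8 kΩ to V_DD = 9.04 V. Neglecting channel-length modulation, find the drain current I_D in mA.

I_D = 0.459 mA

With gate tied to drain, V_GS = V_DS ≥ V_GS − V_TN, so the device is in saturation.
k_n = μ_nC_ox · (W/L) = 6.032 mA/V².
KCL at the drain: ½ k_n (V_GS − V_TN)² = (V_DD − V_GS)/R.
Let x = V_GS − 0.485. Then 53.7 x² + x − 8.555 = 0, giving x = 0.39 V (positive root), so V_GS = 0.875 V.
I_D = (V_DD − V_GS)/R = (9.04 − 0.875) / 17.8 = 0.459 mA.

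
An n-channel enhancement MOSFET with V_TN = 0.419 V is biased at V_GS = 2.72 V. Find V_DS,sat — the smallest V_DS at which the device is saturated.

V_DS,sat = 2.30 V

The boundary between triode and saturation is V_DS = V_GS − V_TN = V_ov.
V_ov = 2.72 − 0.419 = 2.3 V.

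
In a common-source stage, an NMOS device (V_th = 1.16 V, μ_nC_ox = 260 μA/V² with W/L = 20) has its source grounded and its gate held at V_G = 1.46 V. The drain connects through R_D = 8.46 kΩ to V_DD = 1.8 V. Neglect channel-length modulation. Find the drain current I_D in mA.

V_GS = V_G = 1.46 V, so V_ov = 1.46 − 1.16 = 0.3 V.
k_n = μ_nC_ox · (W/L) = 5.2 mA/V².
Assume saturation: I_D = ½ k_n V_ov² = 0.5 × 5.2 × 0.3² = 0.234 mA, giving V_DS = V_DD − I_D R_D = 1.8 − 0.234 × 8.46 = -0.18 V.
But -0.18 V < V_ov = 0.3 V, so the device is actually in triode.
In triode I_D = k_n[V_ov V_DS − ½ V_DS²] and I_D = (V_DD − V_DS)/R_D. Equating: 22 V_DS² − 14.2 V_DS + 1.8 = 0, giving V_DS = 0.173 V (the root below V_ov).
I_D = (1.8 − 0.173) / 8.46 = 0.192 mA.

I_D = 0.192 mA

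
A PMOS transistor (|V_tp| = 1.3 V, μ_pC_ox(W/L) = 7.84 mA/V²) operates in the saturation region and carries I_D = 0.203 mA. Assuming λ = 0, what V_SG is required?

V_SG = 1.53 V

In saturation I_D = ½ k_p (V_SG − |V_tp|)², so V_SG − |V_tp| = √(2 I_D / k_p) = √(2 × 0.203 / 7.84) = 0.228 V.
V_SG = 1.3 + 0.228 = 1.53 V.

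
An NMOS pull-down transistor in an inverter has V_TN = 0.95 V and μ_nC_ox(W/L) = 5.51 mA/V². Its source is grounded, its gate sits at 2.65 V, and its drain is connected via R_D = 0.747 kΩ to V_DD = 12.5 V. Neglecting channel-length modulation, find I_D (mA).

V_GS = V_G = 2.65 V, so V_ov = 2.65 − 0.95 = 1.7 V.
Assume saturation: I_D = ½ k_n V_ov² = 0.5 × 5.51 × 1.7² = 7.96 mA, giving V_DS = V_DD − I_D R_D = 12.5 − 7.96 × 0.747 = 6.55 V.
V_DS = 6.55 V ≥ V_ov = 1.7 V, confirming saturation.

I_D = 7.96 mA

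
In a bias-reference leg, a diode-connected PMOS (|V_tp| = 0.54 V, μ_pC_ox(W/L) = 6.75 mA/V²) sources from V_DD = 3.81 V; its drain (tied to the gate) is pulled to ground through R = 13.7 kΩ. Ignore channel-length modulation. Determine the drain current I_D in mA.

With gate tied to drain, V_SG = V_SD ≥ V_SG − |V_tp|, so the device is in saturation.
KCL at the drain: ½ k_p (V_SG − |V_tp|)² = (V_DD − V_SG)/R.
Let x = V_SG − 0.54. Then 46.2 x² + x − 3.27 = 0, giving x = 0.255 V (positive root), so V_SG = 0.795 V.
I_D = (V_DD − V_SG)/R = (3.81 − 0.795) / 13.7 = 0.22 mA.

I_D = 0.220 mA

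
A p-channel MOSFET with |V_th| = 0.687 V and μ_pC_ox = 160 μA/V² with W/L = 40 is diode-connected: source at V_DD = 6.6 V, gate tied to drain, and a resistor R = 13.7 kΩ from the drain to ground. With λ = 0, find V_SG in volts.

V_SG = 1.04 V

With gate tied to drain, V_SG = V_SD ≥ V_SG − |V_th|, so the device is in saturation.
k_p = μ_pC_ox · (W/L) = 6.4 mA/V².
KCL at the drain: ½ k_p (V_SG − |V_th|)² = (V_DD − V_SG)/R.
Let x = V_SG − 0.687. Then 43.8 x² + x − 5.913 = 0, giving x = 0.356 V (positive root), so V_SG = 1.04 V.
I_D = (V_DD − V_SG)/R = (6.6 − 1.04) / 13.7 = 0.406 mA.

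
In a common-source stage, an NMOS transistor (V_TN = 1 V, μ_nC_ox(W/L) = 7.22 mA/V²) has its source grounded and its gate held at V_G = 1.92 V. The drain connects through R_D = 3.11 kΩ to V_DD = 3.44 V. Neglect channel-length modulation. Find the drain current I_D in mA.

I_D = 1.05 mA

V_GS = V_G = 1.92 V, so V_ov = 1.92 − 1 = 0.92 V.
Assume saturation: I_D = ½ k_n V_ov² = 0.5 × 7.22 × 0.92² = 3.06 mA, giving V_DS = V_DD − I_D R_D = 3.44 − 3.06 × 3.11 = -6.06 V.
But -6.06 V < V_ov = 0.92 V, so the device is actually in triode.
In triode I_D = k_n[V_ov V_DS − ½ V_DS²] and I_D = (V_DD − V_DS)/R_D. Equating: 11.2 V_DS² − 21.66 V_DS + 3.44 = 0, giving V_DS = 0.175 V (the root below V_ov).
I_D = (3.44 − 0.175) / 3.11 = 1.05 mA.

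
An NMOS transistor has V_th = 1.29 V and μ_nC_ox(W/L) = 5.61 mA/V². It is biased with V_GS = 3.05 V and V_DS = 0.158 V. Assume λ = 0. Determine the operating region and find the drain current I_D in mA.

Triode; I_D = 1.49 mA

V_ov = V_GS − V_th = 3.05 − 1.29 = 1.76 V.
Since V_DS = 0.158 V < V_ov = 1.76 V, the device is in the triode region.
I_D = k_n [V_ov · V_DS − ½ V_DS²] = 5.61 × [1.76 × 0.158 − 0.5 × 0.158²] = 1.49 mA.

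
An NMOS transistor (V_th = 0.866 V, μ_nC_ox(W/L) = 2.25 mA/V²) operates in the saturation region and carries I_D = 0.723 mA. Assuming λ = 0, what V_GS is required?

V_GS = 1.67 V

In saturation I_D = ½ k_n (V_GS − V_th)², so V_GS − V_th = √(2 I_D / k_n) = √(2 × 0.723 / 2.25) = 0.802 V.
V_GS = 0.866 + 0.802 = 1.67 V.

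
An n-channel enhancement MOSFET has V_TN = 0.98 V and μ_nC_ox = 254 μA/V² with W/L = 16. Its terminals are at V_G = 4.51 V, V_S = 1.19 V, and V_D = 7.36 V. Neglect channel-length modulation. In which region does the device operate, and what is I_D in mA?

V_GS = V_G − V_S = 4.51 − 1.19 = 3.32 V; V_DS = V_D − V_S = 7.36 − 1.19 = 6.17 V.
k_n = μ_nC_ox · (W/L) = 4.064 mA/V².
V_ov = V_GS − V_TN = 3.32 − 0.98 = 2.34 V.
Since V_DS = 6.17 V ≥ V_ov = 2.34 V, the device is in saturation.
I_D = ½ k_n V_ov² = 0.5 × 4.064 × 2.34² = 11.1 mA.

Saturation; I_D = 11.1 mA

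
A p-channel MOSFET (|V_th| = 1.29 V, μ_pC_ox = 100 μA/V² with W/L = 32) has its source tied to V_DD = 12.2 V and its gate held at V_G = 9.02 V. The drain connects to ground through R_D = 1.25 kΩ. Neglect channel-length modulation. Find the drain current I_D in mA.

V_SG = V_DD − V_G = 12.2 − 9.02 = 3.18 V, so V_ov = 3.18 − 1.29 = 1.89 V.
k_p = μ_pC_ox · (W/L) = 3.2 mA/V².
Assume saturation: I_D = ½ k_p V_ov² = 0.5 × 3.2 × 1.89² = 5.72 mA, giving V_SD = V_DD − I_D R_D = 12.2 − 5.72 × 1.25 = 5.06 V.
V_SD = 5.06 V ≥ V_ov = 1.89 V, confirming saturation.

I_D = 5.72 mA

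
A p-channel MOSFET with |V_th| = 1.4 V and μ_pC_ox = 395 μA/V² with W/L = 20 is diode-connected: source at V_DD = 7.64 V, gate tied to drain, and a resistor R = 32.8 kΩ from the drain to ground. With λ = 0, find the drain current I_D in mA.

With gate tied to drain, V_SG = V_SD ≥ V_SG − |V_th|, so the device is in saturation.
k_p = μ_pC_ox · (W/L) = 7.9 mA/V².
KCL at the drain: ½ k_p (V_SG − |V_th|)² = (V_DD − V_SG)/R.
Let x = V_SG − 1.4. Then 130 x² + x − 6.24 = 0, giving x = 0.216 V (positive root), so V_SG = 1.62 V.
I_D = (V_DD − V_SG)/R = (7.64 − 1.62) / 32.8 = 0.184 mA.

I_D = 0.184 mA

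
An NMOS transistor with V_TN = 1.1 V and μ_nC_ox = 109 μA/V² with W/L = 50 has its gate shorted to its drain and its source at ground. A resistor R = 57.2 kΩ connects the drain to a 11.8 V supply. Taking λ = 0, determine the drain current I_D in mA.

With gate tied to drain, V_GS = V_DS ≥ V_GS − V_TN, so the device is in saturation.
k_n = μ_nC_ox · (W/L) = 5.45 mA/V².
KCL at the drain: ½ k_n (V_GS − V_TN)² = (V_DD − V_GS)/R.
Let x = V_GS − 1.1. Then 156 x² + x − 10.7 = 0, giving x = 0.259 V (positive root), so V_GS = 1.36 V.
I_D = (V_DD − V_GS)/R = (11.8 − 1.36) / 57.2 = 0.183 mA.

I_D = 0.183 mA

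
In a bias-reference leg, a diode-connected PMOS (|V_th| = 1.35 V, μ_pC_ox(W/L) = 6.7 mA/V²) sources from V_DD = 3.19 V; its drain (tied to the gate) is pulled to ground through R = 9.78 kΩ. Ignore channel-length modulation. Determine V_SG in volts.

With gate tied to drain, V_SG = V_SD ≥ V_SG − |V_th|, so the device is in saturation.
KCL at the drain: ½ k_p (V_SG − |V_th|)² = (V_DD − V_SG)/R.
Let x = V_SG − 1.35. Then 32.8 x² + x − 1.84 = 0, giving x = 0.222 V (positive root), so V_SG = 1.57 V.
I_D = (V_DD − V_SG)/R = (3.19 − 1.57) / 9.78 = 0.165 mA.

V_SG = 1.57 V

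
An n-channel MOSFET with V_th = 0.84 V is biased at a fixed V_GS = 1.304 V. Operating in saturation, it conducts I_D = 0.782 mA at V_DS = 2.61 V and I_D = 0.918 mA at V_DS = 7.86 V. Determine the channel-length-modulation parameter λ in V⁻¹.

With V_GS fixed, I_D ∝ (1 + λ V_DS) in saturation, so I_D2/I_D1 = (1 + λ V_DS2)/(1 + λ V_DS1).
0.918/0.782 = 1.174 = (1 + 7.86 λ)/(1 + 2.61 λ).
Solving: λ (I_D1 V_DS2 − I_D2 V_DS1) = I_D2 − I_D1, so λ = (0.918 − 0.782) / (0.782 × 7.86 − 0.918 × 2.61) = 0.136 / 3.75 = 0.0363 V⁻¹.

λ = 0.0363 V⁻¹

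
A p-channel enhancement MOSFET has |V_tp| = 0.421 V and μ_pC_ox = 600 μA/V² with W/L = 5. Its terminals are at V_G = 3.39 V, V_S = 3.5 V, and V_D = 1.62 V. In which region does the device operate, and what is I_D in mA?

V_SG = V_S − V_G = 3.5 − 3.39 = 0.11 V; V_SD = V_S − V_D = 3.5 − 1.62 = 1.88 V.
V_SG = 0.11 V < |V_tp| = 0.421 V, so the transistor is in cutoff.

Cutoff; I_D = 0 mA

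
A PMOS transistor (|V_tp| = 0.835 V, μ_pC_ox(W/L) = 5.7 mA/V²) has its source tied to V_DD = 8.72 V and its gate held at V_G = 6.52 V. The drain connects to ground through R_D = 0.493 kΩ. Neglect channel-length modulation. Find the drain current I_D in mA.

I_D = 5.31 mA

V_SG = V_DD − V_G = 8.72 − 6.52 = 2.2 V, so V_ov = 2.2 − 0.835 = 1.37 V.
Assume saturation: I_D = ½ k_p V_ov² = 0.5 × 5.7 × 1.37² = 5.31 mA, giving V_SD = V_DD − I_D R_D = 8.72 − 5.31 × 0.493 = 6.1 V.
V_SD = 6.1 V ≥ V_ov = 1.37 V, confirming saturation.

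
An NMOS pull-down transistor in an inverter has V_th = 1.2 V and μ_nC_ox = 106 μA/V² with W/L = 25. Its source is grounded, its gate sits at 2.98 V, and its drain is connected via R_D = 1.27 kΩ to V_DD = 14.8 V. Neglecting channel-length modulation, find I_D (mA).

I_D = 4.20 mA

V_GS = V_G = 2.98 V, so V_ov = 2.98 − 1.2 = 1.78 V.
k_n = μ_nC_ox · (W/L) = 2.65 mA/V².
Assume saturation: I_D = ½ k_n V_ov² = 0.5 × 2.65 × 1.78² = 4.2 mA, giving V_DS = V_DD − I_D R_D = 14.8 − 4.2 × 1.27 = 9.47 V.
V_DS = 9.47 V ≥ V_ov = 1.78 V, confirming saturation.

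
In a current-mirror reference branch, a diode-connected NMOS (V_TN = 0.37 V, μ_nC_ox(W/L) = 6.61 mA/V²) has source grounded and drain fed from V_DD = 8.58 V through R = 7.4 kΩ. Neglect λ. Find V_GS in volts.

V_GS = 0.929 V

With gate tied to drain, V_GS = V_DS ≥ V_GS − V_TN, so the device is in saturation.
KCL at the drain: ½ k_n (V_GS − V_TN)² = (V_DD − V_GS)/R.
Let x = V_GS − 0.37. Then 24.5 x² + x − 8.21 = 0, giving x = 0.559 V (positive root), so V_GS = 0.929 V.
I_D = (V_DD − V_GS)/R = (8.58 − 0.929) / 7.4 = 1.03 mA.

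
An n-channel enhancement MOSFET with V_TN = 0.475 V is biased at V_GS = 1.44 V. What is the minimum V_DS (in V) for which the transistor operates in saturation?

V_DS,sat = 0.965 V

The boundary between triode and saturation is V_DS = V_GS − V_TN = V_ov.
V_ov = 1.44 − 0.475 = 0.965 V.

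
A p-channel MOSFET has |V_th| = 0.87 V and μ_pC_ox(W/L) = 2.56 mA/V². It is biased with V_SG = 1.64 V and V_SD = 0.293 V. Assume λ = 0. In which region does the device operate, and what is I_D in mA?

Triode; I_D = 0.468 mA

V_ov = V_SG − |V_th| = 1.64 − 0.87 = 0.77 V.
Since V_SD = 0.293 V < V_ov = 0.77 V, the device is in the triode region.
I_D = k_p [V_ov · V_SD − ½ V_SD²] = 2.56 × [0.77 × 0.293 − 0.5 × 0.293²] = 0.468 mA.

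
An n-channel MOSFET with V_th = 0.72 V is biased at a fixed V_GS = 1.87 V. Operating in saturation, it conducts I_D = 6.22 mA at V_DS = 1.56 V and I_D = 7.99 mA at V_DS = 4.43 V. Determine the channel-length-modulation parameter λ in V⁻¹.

λ = 0.117 V⁻¹

With V_GS fixed, I_D ∝ (1 + λ V_DS) in saturation, so I_D2/I_D1 = (1 + λ V_DS2)/(1 + λ V_DS1).
7.99/6.22 = 1.285 = (1 + 4.43 λ)/(1 + 1.56 λ).
Solving: λ (I_D1 V_DS2 − I_D2 V_DS1) = I_D2 − I_D1, so λ = (7.99 − 6.22) / (6.22 × 4.43 − 7.99 × 1.56) = 1.77 / 15.1 = 0.117 V⁻¹.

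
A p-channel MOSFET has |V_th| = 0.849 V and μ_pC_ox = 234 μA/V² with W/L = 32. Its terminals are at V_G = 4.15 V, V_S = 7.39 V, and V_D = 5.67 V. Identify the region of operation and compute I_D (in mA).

V_SG = V_S − V_G = 7.39 − 4.15 = 3.24 V; V_SD = V_S − V_D = 7.39 − 5.67 = 1.72 V.
k_p = μ_pC_ox · (W/L) = 7.488 mA/V².
V_ov = V_SG − |V_th| = 3.24 − 0.849 = 2.39 V.
Since V_SD = 1.72 V < V_ov = 2.39 V, the device is in the triode region.
I_D = k_p [V_ov · V_SD − ½ V_SD²] = 7.488 × [2.39 × 1.72 − 0.5 × 1.72²] = 19.7 mA.

Triode; I_D = 19.7 mA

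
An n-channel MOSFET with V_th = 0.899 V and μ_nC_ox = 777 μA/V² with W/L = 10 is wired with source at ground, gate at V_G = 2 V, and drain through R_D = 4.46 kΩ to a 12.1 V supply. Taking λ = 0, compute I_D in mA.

V_GS = V_G = 2 V, so V_ov = 2 − 0.899 = 1.1 V.
k_n = μ_nC_ox · (W/L) = 7.77 mA/V².
Assume saturation: I_D = ½ k_n V_ov² = 0.5 × 7.77 × 1.1² = 4.71 mA, giving V_DS = V_DD − I_D R_D = 12.1 − 4.71 × 4.46 = -8.9 V.
But -8.9 V < V_ov = 1.1 V, so the device is actually in triode.
In triode I_D = k_n[V_ov V_DS − ½ V_DS²] and I_D = (V_DD − V_DS)/R_D. Equating: 17.3 V_DS² − 39.15 V_DS + 12.1 = 0, giving V_DS = 0.369 V (the root below V_ov).
I_D = (12.1 − 0.369) / 4.46 = 2.63 mA.

I_D = 2.63 mA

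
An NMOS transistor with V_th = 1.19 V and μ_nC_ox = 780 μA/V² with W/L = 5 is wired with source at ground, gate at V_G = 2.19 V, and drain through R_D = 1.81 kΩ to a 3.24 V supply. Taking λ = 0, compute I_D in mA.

I_D = 1.50 mA

V_GS = V_G = 2.19 V, so V_ov = 2.19 − 1.19 = 1 V.
k_n = μ_nC_ox · (W/L) = 3.9 mA/V².
Assume saturation: I_D = ½ k_n V_ov² = 0.5 × 3.9 × 1² = 1.95 mA, giving V_DS = V_DD − I_D R_D = 3.24 − 1.95 × 1.81 = -0.289 V.
But -0.289 V < V_ov = 1 V, so the device is actually in triode.
In triode I_D = k_n[V_ov V_DS − ½ V_DS²] and I_D = (V_DD − V_DS)/R_D. Equating: 3.53 V_DS² − 8.059 V_DS + 3.24 = 0, giving V_DS = 0.521 V (the root below V_ov).
I_D = (3.24 − 0.521) / 1.81 = 1.5 mA.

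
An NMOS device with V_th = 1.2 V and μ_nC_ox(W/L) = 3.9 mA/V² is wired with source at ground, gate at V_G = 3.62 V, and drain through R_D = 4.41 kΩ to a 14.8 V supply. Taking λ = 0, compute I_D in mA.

V_GS = V_G = 3.62 V, so V_ov = 3.62 − 1.2 = 2.42 V.
Assume saturation: I_D = ½ k_n V_ov² = 0.5 × 3.9 × 2.42² = 11.4 mA, giving V_DS = V_DD − I_D R_D = 14.8 − 11.4 × 4.41 = -35.6 V.
But -35.6 V < V_ov = 2.42 V, so the device is actually in triode.
In triode I_D = k_n[V_ov V_DS − ½ V_DS²] and I_D = (V_DD − V_DS)/R_D. Equating: 8.6 V_DS² − 42.62 V_DS + 14.8 = 0, giving V_DS = 0.376 V (the root below V_ov).
I_D = (14.8 − 0.376) / 4.41 = 3.27 mA.

I_D = 3.27 mA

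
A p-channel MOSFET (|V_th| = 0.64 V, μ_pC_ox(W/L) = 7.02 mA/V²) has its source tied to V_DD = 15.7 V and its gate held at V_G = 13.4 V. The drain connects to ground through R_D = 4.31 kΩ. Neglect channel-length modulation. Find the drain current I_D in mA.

I_D = 3.56 mA

V_SG = V_DD − V_G = 15.7 − 13.4 = 2.3 V, so V_ov = 2.3 − 0.64 = 1.66 V.
Assume saturation: I_D = ½ k_p V_ov² = 0.5 × 7.02 × 1.66² = 9.67 mA, giving V_SD = V_DD − I_D R_D = 15.7 − 9.67 × 4.31 = -26 V.
But -26 V < V_ov = 1.66 V, so the device is actually in triode.
In triode I_D = k_p[V_ov V_SD − ½ V_SD²] and I_D = (V_DD − V_SD)/R_D. Equating: 15.1 V_SD² − 51.23 V_SD + 15.7 = 0, giving V_SD = 0.341 V (the root below V_ov).
I_D = (15.7 − 0.341) / 4.31 = 3.56 mA.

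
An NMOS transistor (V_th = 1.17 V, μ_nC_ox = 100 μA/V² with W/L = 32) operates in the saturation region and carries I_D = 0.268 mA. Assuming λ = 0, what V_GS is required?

V_GS = 1.58 V

k_n = μ_nC_ox · (W/L) = 3.2 mA/V².
In saturation I_D = ½ k_n (V_GS − V_th)², so V_GS − V_th = √(2 I_D / k_n) = √(2 × 0.268 / 3.2) = 0.409 V.
V_GS = 1.17 + 0.409 = 1.58 V.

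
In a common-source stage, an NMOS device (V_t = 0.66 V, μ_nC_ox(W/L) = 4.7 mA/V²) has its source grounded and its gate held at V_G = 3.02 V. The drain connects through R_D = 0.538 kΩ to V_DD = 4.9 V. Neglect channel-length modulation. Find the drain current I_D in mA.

V_GS = V_G = 3.02 V, so V_ov = 3.02 − 0.66 = 2.36 V.
Assume saturation: I_D = ½ k_n V_ov² = 0.5 × 4.7 × 2.36² = 13.1 mA, giving V_DS = V_DD − I_D R_D = 4.9 − 13.1 × 0.538 = -2.14 V.
But -2.14 V < V_ov = 2.36 V, so the device is actually in triode.
In triode I_D = k_n[V_ov V_DS − ½ V_DS²] and I_D = (V_DD − V_DS)/R_D. Equating: 1.26 V_DS² − 6.967 V_DS + 4.9 = 0, giving V_DS = 0.828 V (the root below V_ov).
I_D = (4.9 − 0.828) / 0.538 = 7.57 mA.

I_D = 7.57 mA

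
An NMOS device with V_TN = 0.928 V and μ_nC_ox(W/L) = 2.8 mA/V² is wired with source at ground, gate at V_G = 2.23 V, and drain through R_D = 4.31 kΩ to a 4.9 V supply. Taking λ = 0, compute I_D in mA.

I_D = 1.06 mA

V_GS = V_G = 2.23 V, so V_ov = 2.23 − 0.928 = 1.3 V.
Assume saturation: I_D = ½ k_n V_ov² = 0.5 × 2.8 × 1.3² = 2.37 mA, giving V_DS = V_DD − I_D R_D = 4.9 − 2.37 × 4.31 = -5.33 V.
But -5.33 V < V_ov = 1.3 V, so the device is actually in triode.
In triode I_D = k_n[V_ov V_DS − ½ V_DS²] and I_D = (V_DD − V_DS)/R_D. Equating: 6.03 V_DS² − 16.71 V_DS + 4.9 = 0, giving V_DS = 0.333 V (the root below V_ov).
I_D = (4.9 − 0.333) / 4.31 = 1.06 mA.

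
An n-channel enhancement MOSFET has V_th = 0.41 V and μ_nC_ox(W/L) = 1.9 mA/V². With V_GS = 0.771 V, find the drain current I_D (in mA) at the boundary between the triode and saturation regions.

At the boundary V_DS = V_ov = V_GS − V_th = 0.771 − 0.41 = 0.361 V.
I_D = ½ k_n V_ov² = 0.5 × 1.9 × 0.361² = 0.124 mA.

I_D = 0.124 mA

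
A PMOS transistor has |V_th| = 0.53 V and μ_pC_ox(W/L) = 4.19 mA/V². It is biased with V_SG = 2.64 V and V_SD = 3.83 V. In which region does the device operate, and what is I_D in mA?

V_ov = V_SG − |V_th| = 2.64 − 0.53 = 2.11 V.
Since V_SD = 3.83 V ≥ V_ov = 2.11 V, the device is in saturation.
I_D = ½ k_p V_ov² = 0.5 × 4.19 × 2.11² = 9.33 mA.

Saturation; I_D = 9.33 mA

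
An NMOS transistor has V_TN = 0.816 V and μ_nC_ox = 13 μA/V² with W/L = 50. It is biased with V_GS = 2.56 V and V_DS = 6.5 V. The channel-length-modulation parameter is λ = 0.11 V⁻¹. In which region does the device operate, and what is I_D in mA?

Saturation; I_D = 1.70 mA

k_n = μ_nC_ox · (W/L) = 0.65 mA/V².
V_ov = V_GS − V_TN = 2.56 − 0.816 = 1.74 V.
Since V_DS = 6.5 V ≥ V_ov = 1.74 V, the device is in saturation.
I_D = ½ k_n V_ov² (1 + λ V_DS) = 0.5 × 0.65 × 1.74² × (1 + 0.11 × 6.5) = 1.7 mA.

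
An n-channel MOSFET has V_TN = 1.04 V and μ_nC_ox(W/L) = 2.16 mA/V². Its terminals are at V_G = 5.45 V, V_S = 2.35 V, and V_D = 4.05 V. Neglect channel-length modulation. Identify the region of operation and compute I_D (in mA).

Triode; I_D = 4.44 mA

V_GS = V_G − V_S = 5.45 − 2.35 = 3.1 V; V_DS = V_D − V_S = 4.05 − 2.35 = 1.7 V.
V_ov = V_GS − V_TN = 3.1 − 1.04 = 2.06 V.
Since V_DS = 1.7 V < V_ov = 2.06 V, the device is in the triode region.
I_D = k_n [V_ov · V_DS − ½ V_DS²] = 2.16 × [2.06 × 1.7 − 0.5 × 1.7²] = 4.44 mA.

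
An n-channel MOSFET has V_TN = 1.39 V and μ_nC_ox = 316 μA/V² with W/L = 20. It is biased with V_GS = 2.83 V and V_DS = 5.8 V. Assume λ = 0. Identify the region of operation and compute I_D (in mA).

Saturation; I_D = 6.55 mA

k_n = μ_nC_ox · (W/L) = 6.32 mA/V².
V_ov = V_GS − V_TN = 2.83 − 1.39 = 1.44 V.
Since V_DS = 5.8 V ≥ V_ov = 1.44 V, the device is in saturation.
I_D = ½ k_n V_ov² = 0.5 × 6.32 × 1.44² = 6.55 mA.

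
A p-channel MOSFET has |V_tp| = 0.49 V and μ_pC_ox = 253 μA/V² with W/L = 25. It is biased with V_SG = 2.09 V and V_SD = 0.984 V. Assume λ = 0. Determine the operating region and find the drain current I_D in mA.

Triode; I_D = 6.90 mA

k_p = μ_pC_ox · (W/L) = 6.325 mA/V².
V_ov = V_SG − |V_tp| = 2.09 − 0.49 = 1.6 V.
Since V_SD = 0.984 V < V_ov = 1.6 V, the device is in the triode region.
I_D = k_p [V_ov · V_SD − ½ V_SD²] = 6.325 × [1.6 × 0.984 − 0.5 × 0.984²] = 6.9 mA.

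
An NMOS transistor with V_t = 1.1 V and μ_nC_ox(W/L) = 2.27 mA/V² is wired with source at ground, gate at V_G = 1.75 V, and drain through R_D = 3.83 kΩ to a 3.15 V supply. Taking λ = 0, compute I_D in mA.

I_D = 0.480 mA

V_GS = V_G = 1.75 V, so V_ov = 1.75 − 1.1 = 0.65 V.
Assume saturation: I_D = ½ k_n V_ov² = 0.5 × 2.27 × 0.65² = 0.48 mA, giving V_DS = V_DD − I_D R_D = 3.15 − 0.48 × 3.83 = 1.31 V.
V_DS = 1.31 V ≥ V_ov = 0.65 V, confirming saturation.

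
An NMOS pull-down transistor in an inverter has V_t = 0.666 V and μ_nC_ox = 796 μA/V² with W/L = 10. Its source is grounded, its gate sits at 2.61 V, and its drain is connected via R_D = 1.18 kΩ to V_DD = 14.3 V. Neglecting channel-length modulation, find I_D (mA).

I_D = 11.3 mA

V_GS = V_G = 2.61 V, so V_ov = 2.61 − 0.666 = 1.94 V.
k_n = μ_nC_ox · (W/L) = 7.96 mA/V².
Assume saturation: I_D = ½ k_n V_ov² = 0.5 × 7.96 × 1.94² = 15 mA, giving V_DS = V_DD − I_D R_D = 14.3 − 15 × 1.18 = -3.45 V.
But -3.45 V < V_ov = 1.94 V, so the device is actually in triode.
In triode I_D = k_n[V_ov V_DS − ½ V_DS²] and I_D = (V_DD − V_DS)/R_D. Equating: 4.7 V_DS² − 19.26 V_DS + 14.3 = 0, giving V_DS = 0.974 V (the root below V_ov).
I_D = (14.3 − 0.974) / 1.18 = 11.3 mA.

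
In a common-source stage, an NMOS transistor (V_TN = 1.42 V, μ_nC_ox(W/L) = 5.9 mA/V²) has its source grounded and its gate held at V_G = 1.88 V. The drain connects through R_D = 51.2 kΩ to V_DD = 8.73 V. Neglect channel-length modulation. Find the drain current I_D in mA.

V_GS = V_G = 1.88 V, so V_ov = 1.88 − 1.42 = 0.46 V.
Assume saturation: I_D = ½ k_n V_ov² = 0.5 × 5.9 × 0.46² = 0.624 mA, giving V_DS = V_DD − I_D R_D = 8.73 − 0.624 × 51.2 = -23.2 V.
But -23.2 V < V_ov = 0.46 V, so the device is actually in triode.
In triode I_D = k_n[V_ov V_DS − ½ V_DS²] and I_D = (V_DD − V_DS)/R_D. Equating: 151 V_DS² − 140 V_DS + 8.73 = 0, giving V_DS = 0.0673 V (the root below V_ov).
I_D = (8.73 − 0.0673) / 51.2 = 0.169 mA.

I_D = 0.169 mA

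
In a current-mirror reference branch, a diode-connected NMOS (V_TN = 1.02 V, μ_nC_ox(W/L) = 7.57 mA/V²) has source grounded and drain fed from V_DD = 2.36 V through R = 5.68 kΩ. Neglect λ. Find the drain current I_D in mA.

I_D = 0.196 mA

With gate tied to drain, V_GS = V_DS ≥ V_GS − V_TN, so the device is in saturation.
KCL at the drain: ½ k_n (V_GS − V_TN)² = (V_DD − V_GS)/R.
Let x = V_GS − 1.02. Then 21.5 x² + x − 1.34 = 0, giving x = 0.227 V (positive root), so V_GS = 1.25 V.
I_D = (V_DD − V_GS)/R = (2.36 − 1.25) / 5.68 = 0.196 mA.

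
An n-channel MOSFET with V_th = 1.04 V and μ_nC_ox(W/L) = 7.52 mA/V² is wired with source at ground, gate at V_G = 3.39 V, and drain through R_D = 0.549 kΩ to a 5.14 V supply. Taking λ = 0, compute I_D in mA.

I_D = 8.39 mA

V_GS = V_G = 3.39 V, so V_ov = 3.39 − 1.04 = 2.35 V.
Assume saturation: I_D = ½ k_n V_ov² = 0.5 × 7.52 × 2.35² = 20.8 mA, giving V_DS = V_DD − I_D R_D = 5.14 − 20.8 × 0.549 = -6.26 V.
But -6.26 V < V_ov = 2.35 V, so the device is actually in triode.
In triode I_D = k_n[V_ov V_DS − ½ V_DS²] and I_D = (V_DD − V_DS)/R_D. Equating: 2.06 V_DS² − 10.7 V_DS + 5.14 = 0, giving V_DS = 0.536 V (the root below V_ov).
I_D = (5.14 − 0.536) / 0.549 = 8.39 mA.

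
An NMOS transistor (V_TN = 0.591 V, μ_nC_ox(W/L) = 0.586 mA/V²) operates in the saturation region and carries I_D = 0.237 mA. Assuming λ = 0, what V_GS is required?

In saturation I_D = ½ k_n (V_GS − V_TN)², so V_GS − V_TN = √(2 I_D / k_n) = √(2 × 0.237 / 0.586) = 0.899 V.
V_GS = 0.591 + 0.899 = 1.49 V.

V_GS = 1.49 V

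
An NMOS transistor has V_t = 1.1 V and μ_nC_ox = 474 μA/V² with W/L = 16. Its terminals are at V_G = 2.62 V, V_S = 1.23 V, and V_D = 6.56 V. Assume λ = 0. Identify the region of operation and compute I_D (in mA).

V_GS = V_G − V_S = 2.62 − 1.23 = 1.39 V; V_DS = V_D − V_S = 6.56 − 1.23 = 5.33 V.
k_n = μ_nC_ox · (W/L) = 7.584 mA/V².
V_ov = V_GS − V_t = 1.39 − 1.1 = 0.29 V.
Since V_DS = 5.33 V ≥ V_ov = 0.29 V, the device is in saturation.
I_D = ½ k_n V_ov² = 0.5 × 7.584 × 0.29² = 0.319 mA.

Saturation; I_D = 0.319 mA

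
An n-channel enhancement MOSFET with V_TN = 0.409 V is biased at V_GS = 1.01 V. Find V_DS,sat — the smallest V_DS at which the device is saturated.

V_DS,sat = 0.601 V

The boundary between triode and saturation is V_DS = V_GS − V_TN = V_ov.
V_ov = 1.01 − 0.409 = 0.601 V.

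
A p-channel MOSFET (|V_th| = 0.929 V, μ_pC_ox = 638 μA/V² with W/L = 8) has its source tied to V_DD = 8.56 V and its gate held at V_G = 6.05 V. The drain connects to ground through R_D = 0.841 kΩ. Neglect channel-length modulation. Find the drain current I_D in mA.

I_D = 6.38 mA

V_SG = V_DD − V_G = 8.56 − 6.05 = 2.51 V, so V_ov = 2.51 − 0.929 = 1.58 V.
k_p = μ_pC_ox · (W/L) = 5.104 mA/V².
Assume saturation: I_D = ½ k_p V_ov² = 0.5 × 5.104 × 1.58² = 6.38 mA, giving V_SD = V_DD − I_D R_D = 8.56 − 6.38 × 0.841 = 3.2 V.
V_SD = 3.2 V ≥ V_ov = 1.58 V, confirming saturation.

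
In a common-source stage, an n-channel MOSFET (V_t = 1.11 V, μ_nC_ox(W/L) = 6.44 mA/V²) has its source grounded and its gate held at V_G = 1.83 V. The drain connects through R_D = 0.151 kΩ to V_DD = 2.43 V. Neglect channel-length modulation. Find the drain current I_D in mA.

V_GS = V_G = 1.83 V, so V_ov = 1.83 − 1.11 = 0.72 V.
Assume saturation: I_D = ½ k_n V_ov² = 0.5 × 6.44 × 0.72² = 1.67 mA, giving V_DS = V_DD − I_D R_D = 2.43 − 1.67 × 0.151 = 2.18 V.
V_DS = 2.18 V ≥ V_ov = 0.72 V, confirming saturation.

I_D = 1.67 mA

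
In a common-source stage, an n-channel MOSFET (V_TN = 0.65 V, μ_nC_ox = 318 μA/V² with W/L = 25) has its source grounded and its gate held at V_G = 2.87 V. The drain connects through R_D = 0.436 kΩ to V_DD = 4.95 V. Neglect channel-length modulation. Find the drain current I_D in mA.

I_D = 9.85 mA

V_GS = V_G = 2.87 V, so V_ov = 2.87 − 0.65 = 2.22 V.
k_n = μ_nC_ox · (W/L) = 7.95 mA/V².
Assume saturation: I_D = ½ k_n V_ov² = 0.5 × 7.95 × 2.22² = 19.6 mA, giving V_DS = V_DD − I_D R_D = 4.95 − 19.6 × 0.436 = -3.59 V.
But -3.59 V < V_ov = 2.22 V, so the device is actually in triode.
In triode I_D = k_n[V_ov V_DS − ½ V_DS²] and I_D = (V_DD − V_DS)/R_D. Equating: 1.73 V_DS² − 8.695 V_DS + 4.95 = 0, giving V_DS = 0.655 V (the root below V_ov).
I_D = (4.95 − 0.655) / 0.436 = 9.85 mA.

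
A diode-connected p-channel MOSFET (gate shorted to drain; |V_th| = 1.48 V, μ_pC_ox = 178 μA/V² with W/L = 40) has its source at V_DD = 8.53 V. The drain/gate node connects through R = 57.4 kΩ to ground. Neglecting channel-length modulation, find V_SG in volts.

With gate tied to drain, V_SG = V_SD ≥ V_SG − |V_th|, so the device is in saturation.
k_p = μ_pC_ox · (W/L) = 7.12 mA/V².
KCL at the drain: ½ k_p (V_SG − |V_th|)² = (V_DD − V_SG)/R.
Let x = V_SG − 1.48. Then 204 x² + x − 7.05 = 0, giving x = 0.183 V (positive root), so V_SG = 1.66 V.
I_D = (V_DD − V_SG)/R = (8.53 − 1.66) / 57.4 = 0.12 mA.

V_SG = 1.66 V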